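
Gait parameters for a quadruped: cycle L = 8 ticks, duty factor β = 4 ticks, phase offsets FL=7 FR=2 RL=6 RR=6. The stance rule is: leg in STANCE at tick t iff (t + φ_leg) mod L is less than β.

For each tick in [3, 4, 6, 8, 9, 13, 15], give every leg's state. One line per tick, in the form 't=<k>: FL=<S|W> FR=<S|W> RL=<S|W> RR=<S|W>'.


t=3: FL=S FR=W RL=S RR=S
t=4: FL=S FR=W RL=S RR=S
t=6: FL=W FR=S RL=W RR=W
t=8: FL=W FR=S RL=W RR=W
t=9: FL=S FR=S RL=W RR=W
t=13: FL=W FR=W RL=S RR=S
t=15: FL=W FR=S RL=W RR=W

t=3: phase=(2,5,1,1) vs β=4 → FL=S FR=W RL=S RR=S
t=4: phase=(3,6,2,2) vs β=4 → FL=S FR=W RL=S RR=S
t=6: phase=(5,0,4,4) vs β=4 → FL=W FR=S RL=W RR=W
t=8: phase=(7,2,6,6) vs β=4 → FL=W FR=S RL=W RR=W
t=9: phase=(0,3,7,7) vs β=4 → FL=S FR=S RL=W RR=W
t=13: phase=(4,7,3,3) vs β=4 → FL=W FR=W RL=S RR=S
t=15: phase=(6,1,5,5) vs β=4 → FL=W FR=S RL=W RR=W


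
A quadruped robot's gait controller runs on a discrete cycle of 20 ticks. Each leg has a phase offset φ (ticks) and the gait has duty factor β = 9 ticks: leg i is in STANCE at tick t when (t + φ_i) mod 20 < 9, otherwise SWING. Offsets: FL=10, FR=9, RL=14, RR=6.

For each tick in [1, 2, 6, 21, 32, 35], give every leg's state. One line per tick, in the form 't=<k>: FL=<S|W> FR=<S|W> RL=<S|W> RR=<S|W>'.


t=1: phase=(11,10,15,7) vs β=9 → FL=W FR=W RL=W RR=S
t=2: phase=(12,11,16,8) vs β=9 → FL=W FR=W RL=W RR=S
t=6: phase=(16,15,0,12) vs β=9 → FL=W FR=W RL=S RR=W
t=21: phase=(11,10,15,7) vs β=9 → FL=W FR=W RL=W RR=S
t=32: phase=(2,1,6,18) vs β=9 → FL=S FR=S RL=S RR=W
t=35: phase=(5,4,9,1) vs β=9 → FL=S FR=S RL=W RR=S

t=1: FL=W FR=W RL=W RR=S
t=2: FL=W FR=W RL=W RR=S
t=6: FL=W FR=W RL=S RR=W
t=21: FL=W FR=W RL=W RR=S
t=32: FL=S FR=S RL=S RR=W
t=35: FL=S FR=S RL=W RR=S


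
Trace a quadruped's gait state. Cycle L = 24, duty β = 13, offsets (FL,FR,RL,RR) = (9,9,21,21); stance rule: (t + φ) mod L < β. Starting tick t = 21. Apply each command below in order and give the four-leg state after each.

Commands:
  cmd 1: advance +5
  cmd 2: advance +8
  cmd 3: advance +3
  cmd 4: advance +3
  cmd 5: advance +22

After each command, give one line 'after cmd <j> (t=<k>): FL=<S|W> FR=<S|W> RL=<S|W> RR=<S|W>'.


after cmd 1 (t=26): FL=S FR=S RL=W RR=W
after cmd 2 (t=34): FL=W FR=W RL=S RR=S
after cmd 3 (t=37): FL=W FR=W RL=S RR=S
after cmd 4 (t=40): FL=S FR=S RL=W RR=W
after cmd 5 (t=62): FL=W FR=W RL=S RR=S

start t=21: FL=S FR=S RL=W RR=W
cmd 1: advance +5 → t=26, phase=(11,11,23,23) → FL=S FR=S RL=W RR=W
cmd 2: advance +8 → t=34, phase=(19,19,7,7) → FL=W FR=W RL=S RR=S
cmd 3: advance +3 → t=37, phase=(22,22,10,10) → FL=W FR=W RL=S RR=S
cmd 4: advance +3 → t=40, phase=(1,1,13,13) → FL=S FR=S RL=W RR=W
cmd 5: advance +22 → t=62, phase=(23,23,11,11) → FL=W FR=W RL=S RR=S


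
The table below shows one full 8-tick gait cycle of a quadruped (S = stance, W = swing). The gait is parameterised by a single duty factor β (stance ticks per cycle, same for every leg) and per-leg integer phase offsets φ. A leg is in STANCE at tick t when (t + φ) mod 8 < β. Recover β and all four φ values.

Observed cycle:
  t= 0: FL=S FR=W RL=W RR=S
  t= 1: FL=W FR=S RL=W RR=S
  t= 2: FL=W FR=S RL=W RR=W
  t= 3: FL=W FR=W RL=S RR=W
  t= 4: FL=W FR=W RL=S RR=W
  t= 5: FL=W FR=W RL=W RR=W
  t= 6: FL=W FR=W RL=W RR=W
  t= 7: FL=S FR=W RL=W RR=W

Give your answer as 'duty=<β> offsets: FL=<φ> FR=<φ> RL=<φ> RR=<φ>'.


duty β = stance ticks per leg = 2
FL: stance ticks = 2; W→S at t=7 → φ=1
FR: stance ticks = 2; W→S at t=1 → φ=7
RL: stance ticks = 2; W→S at t=3 → φ=5
RR: stance ticks = 2; W→S at t=0 → φ=0

duty=2 offsets: FL=1 FR=7 RL=5 RR=0


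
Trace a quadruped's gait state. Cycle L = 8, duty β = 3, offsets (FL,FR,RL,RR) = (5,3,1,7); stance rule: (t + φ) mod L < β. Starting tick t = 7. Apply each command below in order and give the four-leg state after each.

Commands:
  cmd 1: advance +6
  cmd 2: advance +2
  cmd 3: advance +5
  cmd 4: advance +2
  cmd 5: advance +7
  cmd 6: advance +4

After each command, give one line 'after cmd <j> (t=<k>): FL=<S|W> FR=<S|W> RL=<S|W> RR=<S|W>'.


start t=7: FL=W FR=S RL=S RR=W
cmd 1: advance +6 → t=13, phase=(2,0,6,4) → FL=S FR=S RL=W RR=W
cmd 2: advance +2 → t=15, phase=(4,2,0,6) → FL=W FR=S RL=S RR=W
cmd 3: advance +5 → t=20, phase=(1,7,5,3) → FL=S FR=W RL=W RR=W
cmd 4: advance +2 → t=22, phase=(3,1,7,5) → FL=W FR=S RL=W RR=W
cmd 5: advance +7 → t=29, phase=(2,0,6,4) → FL=S FR=S RL=W RR=W
cmd 6: advance +4 → t=33, phase=(6,4,2,0) → FL=W FR=W RL=S RR=S

after cmd 1 (t=13): FL=S FR=S RL=W RR=W
after cmd 2 (t=15): FL=W FR=S RL=S RR=W
after cmd 3 (t=20): FL=S FR=W RL=W RR=W
after cmd 4 (t=22): FL=W FR=S RL=W RR=W
after cmd 5 (t=29): FL=S FR=S RL=W RR=W
after cmd 6 (t=33): FL=W FR=W RL=S RR=S


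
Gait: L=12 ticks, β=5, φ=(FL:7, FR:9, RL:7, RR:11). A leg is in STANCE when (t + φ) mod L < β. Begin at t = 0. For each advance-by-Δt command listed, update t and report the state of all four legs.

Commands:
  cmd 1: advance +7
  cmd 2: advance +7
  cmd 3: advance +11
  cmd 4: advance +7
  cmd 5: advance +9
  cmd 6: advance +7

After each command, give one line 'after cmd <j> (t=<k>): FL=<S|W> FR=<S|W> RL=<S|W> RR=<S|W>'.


start t=0: FL=W FR=W RL=W RR=W
cmd 1: advance +7 → t=7, phase=(2,4,2,6) → FL=S FR=S RL=S RR=W
cmd 2: advance +7 → t=14, phase=(9,11,9,1) → FL=W FR=W RL=W RR=S
cmd 3: advance +11 → t=25, phase=(8,10,8,0) → FL=W FR=W RL=W RR=S
cmd 4: advance +7 → t=32, phase=(3,5,3,7) → FL=S FR=W RL=S RR=W
cmd 5: advance +9 → t=41, phase=(0,2,0,4) → FL=S FR=S RL=S RR=S
cmd 6: advance +7 → t=48, phase=(7,9,7,11) → FL=W FR=W RL=W RR=W

after cmd 1 (t=7): FL=S FR=S RL=S RR=W
after cmd 2 (t=14): FL=W FR=W RL=W RR=S
after cmd 3 (t=25): FL=W FR=W RL=W RR=S
after cmd 4 (t=32): FL=S FR=W RL=S RR=W
after cmd 5 (t=41): FL=S FR=S RL=S RR=S
after cmd 6 (t=48): FL=W FR=W RL=W RR=W


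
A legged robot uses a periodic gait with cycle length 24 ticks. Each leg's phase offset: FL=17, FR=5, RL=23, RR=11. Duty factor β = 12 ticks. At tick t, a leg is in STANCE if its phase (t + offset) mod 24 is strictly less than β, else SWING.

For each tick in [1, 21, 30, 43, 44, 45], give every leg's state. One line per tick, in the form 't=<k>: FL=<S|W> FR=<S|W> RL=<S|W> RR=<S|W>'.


t=1: FL=W FR=S RL=S RR=W
t=21: FL=W FR=S RL=W RR=S
t=30: FL=W FR=S RL=S RR=W
t=43: FL=W FR=S RL=W RR=S
t=44: FL=W FR=S RL=W RR=S
t=45: FL=W FR=S RL=W RR=S

t=1: phase=(18,6,0,12) vs β=12 → FL=W FR=S RL=S RR=W
t=21: phase=(14,2,20,8) vs β=12 → FL=W FR=S RL=W RR=S
t=30: phase=(23,11,5,17) vs β=12 → FL=W FR=S RL=S RR=W
t=43: phase=(12,0,18,6) vs β=12 → FL=W FR=S RL=W RR=S
t=44: phase=(13,1,19,7) vs β=12 → FL=W FR=S RL=W RR=S
t=45: phase=(14,2,20,8) vs β=12 → FL=W FR=S RL=W RR=S


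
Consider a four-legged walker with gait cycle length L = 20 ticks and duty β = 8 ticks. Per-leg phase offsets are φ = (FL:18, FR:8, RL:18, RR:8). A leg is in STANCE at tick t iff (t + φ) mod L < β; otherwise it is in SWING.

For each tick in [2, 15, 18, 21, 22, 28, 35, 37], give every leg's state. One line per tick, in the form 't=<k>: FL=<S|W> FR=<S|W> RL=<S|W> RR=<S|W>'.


t=2: FL=S FR=W RL=S RR=W
t=15: FL=W FR=S RL=W RR=S
t=18: FL=W FR=S RL=W RR=S
t=21: FL=W FR=W RL=W RR=W
t=22: FL=S FR=W RL=S RR=W
t=28: FL=S FR=W RL=S RR=W
t=35: FL=W FR=S RL=W RR=S
t=37: FL=W FR=S RL=W RR=S

t=2: phase=(0,10,0,10) vs β=8 → FL=S FR=W RL=S RR=W
t=15: phase=(13,3,13,3) vs β=8 → FL=W FR=S RL=W RR=S
t=18: phase=(16,6,16,6) vs β=8 → FL=W FR=S RL=W RR=S
t=21: phase=(19,9,19,9) vs β=8 → FL=W FR=W RL=W RR=W
t=22: phase=(0,10,0,10) vs β=8 → FL=S FR=W RL=S RR=W
t=28: phase=(6,16,6,16) vs β=8 → FL=S FR=W RL=S RR=W
t=35: phase=(13,3,13,3) vs β=8 → FL=W FR=S RL=W RR=S
t=37: phase=(15,5,15,5) vs β=8 → FL=W FR=S RL=W RR=S


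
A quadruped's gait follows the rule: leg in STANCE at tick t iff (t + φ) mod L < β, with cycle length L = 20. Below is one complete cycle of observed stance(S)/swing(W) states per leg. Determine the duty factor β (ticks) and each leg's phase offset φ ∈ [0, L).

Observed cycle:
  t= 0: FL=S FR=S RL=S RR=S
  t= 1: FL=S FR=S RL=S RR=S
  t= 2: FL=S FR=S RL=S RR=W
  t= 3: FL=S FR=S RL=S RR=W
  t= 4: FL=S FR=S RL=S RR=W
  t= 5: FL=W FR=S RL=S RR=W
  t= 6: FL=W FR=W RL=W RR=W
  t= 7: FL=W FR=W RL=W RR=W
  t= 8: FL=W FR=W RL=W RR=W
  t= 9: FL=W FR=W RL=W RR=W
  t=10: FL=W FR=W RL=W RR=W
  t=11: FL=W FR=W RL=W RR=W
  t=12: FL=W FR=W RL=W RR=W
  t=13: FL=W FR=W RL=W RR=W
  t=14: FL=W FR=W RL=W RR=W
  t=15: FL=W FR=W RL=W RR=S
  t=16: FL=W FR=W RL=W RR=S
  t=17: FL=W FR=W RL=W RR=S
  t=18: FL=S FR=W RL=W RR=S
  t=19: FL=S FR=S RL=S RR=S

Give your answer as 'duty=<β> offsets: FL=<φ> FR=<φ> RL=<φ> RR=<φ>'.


duty β = stance ticks per leg = 7
FL: stance ticks = 7; W→S at t=18 → φ=2
FR: stance ticks = 7; W→S at t=19 → φ=1
RL: stance ticks = 7; W→S at t=19 → φ=1
RR: stance ticks = 7; W→S at t=15 → φ=5

duty=7 offsets: FL=2 FR=1 RL=1 RR=5


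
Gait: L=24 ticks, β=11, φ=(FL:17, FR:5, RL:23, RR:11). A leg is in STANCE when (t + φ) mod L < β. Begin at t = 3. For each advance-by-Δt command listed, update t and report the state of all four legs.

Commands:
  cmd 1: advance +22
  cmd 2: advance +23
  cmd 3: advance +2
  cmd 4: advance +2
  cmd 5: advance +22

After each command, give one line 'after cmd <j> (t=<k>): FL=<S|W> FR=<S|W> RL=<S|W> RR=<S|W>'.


start t=3: FL=W FR=S RL=S RR=W
cmd 1: advance +22 → t=25, phase=(18,6,0,12) → FL=W FR=S RL=S RR=W
cmd 2: advance +23 → t=48, phase=(17,5,23,11) → FL=W FR=S RL=W RR=W
cmd 3: advance +2 → t=50, phase=(19,7,1,13) → FL=W FR=S RL=S RR=W
cmd 4: advance +2 → t=52, phase=(21,9,3,15) → FL=W FR=S RL=S RR=W
cmd 5: advance +22 → t=74, phase=(19,7,1,13) → FL=W FR=S RL=S RR=W

after cmd 1 (t=25): FL=W FR=S RL=S RR=W
after cmd 2 (t=48): FL=W FR=S RL=W RR=W
after cmd 3 (t=50): FL=W FR=S RL=S RR=W
after cmd 4 (t=52): FL=W FR=S RL=S RR=W
after cmd 5 (t=74): FL=W FR=S RL=S RR=W


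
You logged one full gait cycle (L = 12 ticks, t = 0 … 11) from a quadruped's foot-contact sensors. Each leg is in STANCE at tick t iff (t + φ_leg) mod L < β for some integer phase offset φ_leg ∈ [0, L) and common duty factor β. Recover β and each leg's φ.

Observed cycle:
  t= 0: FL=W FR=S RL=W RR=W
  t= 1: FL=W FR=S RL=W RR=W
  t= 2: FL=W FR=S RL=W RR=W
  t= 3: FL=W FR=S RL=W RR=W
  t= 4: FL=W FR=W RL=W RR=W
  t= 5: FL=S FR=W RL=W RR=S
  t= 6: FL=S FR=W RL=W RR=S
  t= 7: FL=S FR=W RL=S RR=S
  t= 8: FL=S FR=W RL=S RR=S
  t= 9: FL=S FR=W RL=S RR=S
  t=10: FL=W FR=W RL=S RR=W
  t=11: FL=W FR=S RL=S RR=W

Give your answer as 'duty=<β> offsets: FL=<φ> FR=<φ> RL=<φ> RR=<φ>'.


duty=5 offsets: FL=7 FR=1 RL=5 RR=7

duty β = stance ticks per leg = 5
FL: stance ticks = 5; W→S at t=5 → φ=7
FR: stance ticks = 5; W→S at t=11 → φ=1
RL: stance ticks = 5; W→S at t=7 → φ=5
RR: stance ticks = 5; W→S at t=5 → φ=7


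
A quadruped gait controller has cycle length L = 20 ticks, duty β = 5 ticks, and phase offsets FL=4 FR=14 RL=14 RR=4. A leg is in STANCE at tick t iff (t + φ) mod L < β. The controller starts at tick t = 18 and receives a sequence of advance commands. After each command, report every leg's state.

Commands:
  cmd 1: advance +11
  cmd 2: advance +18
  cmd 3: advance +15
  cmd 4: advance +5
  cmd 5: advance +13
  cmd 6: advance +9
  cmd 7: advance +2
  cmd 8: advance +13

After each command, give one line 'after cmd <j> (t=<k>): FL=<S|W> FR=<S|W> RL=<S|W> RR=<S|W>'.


after cmd 1 (t=29): FL=W FR=S RL=S RR=W
after cmd 2 (t=47): FL=W FR=S RL=S RR=W
after cmd 3 (t=62): FL=W FR=W RL=W RR=W
after cmd 4 (t=67): FL=W FR=S RL=S RR=W
after cmd 5 (t=80): FL=S FR=W RL=W RR=S
after cmd 6 (t=89): FL=W FR=S RL=S RR=W
after cmd 7 (t=91): FL=W FR=W RL=W RR=W
after cmd 8 (t=104): FL=W FR=W RL=W RR=W

start t=18: FL=S FR=W RL=W RR=S
cmd 1: advance +11 → t=29, phase=(13,3,3,13) → FL=W FR=S RL=S RR=W
cmd 2: advance +18 → t=47, phase=(11,1,1,11) → FL=W FR=S RL=S RR=W
cmd 3: advance +15 → t=62, phase=(6,16,16,6) → FL=W FR=W RL=W RR=W
cmd 4: advance +5 → t=67, phase=(11,1,1,11) → FL=W FR=S RL=S RR=W
cmd 5: advance +13 → t=80, phase=(4,14,14,4) → FL=S FR=W RL=W RR=S
cmd 6: advance +9 → t=89, phase=(13,3,3,13) → FL=W FR=S RL=S RR=W
cmd 7: advance +2 → t=91, phase=(15,5,5,15) → FL=W FR=W RL=W RR=W
cmd 8: advance +13 → t=104, phase=(8,18,18,8) → FL=W FR=W RL=W RR=W


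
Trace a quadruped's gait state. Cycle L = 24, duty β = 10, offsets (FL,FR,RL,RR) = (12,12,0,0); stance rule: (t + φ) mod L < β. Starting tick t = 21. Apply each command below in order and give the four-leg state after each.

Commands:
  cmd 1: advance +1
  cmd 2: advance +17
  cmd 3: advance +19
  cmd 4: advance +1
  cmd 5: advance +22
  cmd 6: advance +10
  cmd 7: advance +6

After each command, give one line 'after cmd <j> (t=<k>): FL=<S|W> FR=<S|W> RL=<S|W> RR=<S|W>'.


start t=21: FL=S FR=S RL=W RR=W
cmd 1: advance +1 → t=22, phase=(10,10,22,22) → FL=W FR=W RL=W RR=W
cmd 2: advance +17 → t=39, phase=(3,3,15,15) → FL=S FR=S RL=W RR=W
cmd 3: advance +19 → t=58, phase=(22,22,10,10) → FL=W FR=W RL=W RR=W
cmd 4: advance +1 → t=59, phase=(23,23,11,11) → FL=W FR=W RL=W RR=W
cmd 5: advance +22 → t=81, phase=(21,21,9,9) → FL=W FR=W RL=S RR=S
cmd 6: advance +10 → t=91, phase=(7,7,19,19) → FL=S FR=S RL=W RR=W
cmd 7: advance +6 → t=97, phase=(13,13,1,1) → FL=W FR=W RL=S RR=S

after cmd 1 (t=22): FL=W FR=W RL=W RR=W
after cmd 2 (t=39): FL=S FR=S RL=W RR=W
after cmd 3 (t=58): FL=W FR=W RL=W RR=W
after cmd 4 (t=59): FL=W FR=W RL=W RR=W
after cmd 5 (t=81): FL=W FR=W RL=S RR=S
after cmd 6 (t=91): FL=S FR=S RL=W RR=W
after cmd 7 (t=97): FL=W FR=W RL=S RR=S


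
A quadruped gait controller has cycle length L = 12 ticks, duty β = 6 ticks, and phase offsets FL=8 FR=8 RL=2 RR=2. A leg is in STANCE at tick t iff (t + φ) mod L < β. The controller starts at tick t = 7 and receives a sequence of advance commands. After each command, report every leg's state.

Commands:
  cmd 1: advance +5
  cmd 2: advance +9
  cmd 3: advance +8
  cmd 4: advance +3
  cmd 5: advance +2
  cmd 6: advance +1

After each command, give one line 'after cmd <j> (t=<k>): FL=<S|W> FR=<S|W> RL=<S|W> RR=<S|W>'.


start t=7: FL=S FR=S RL=W RR=W
cmd 1: advance +5 → t=12, phase=(8,8,2,2) → FL=W FR=W RL=S RR=S
cmd 2: advance +9 → t=21, phase=(5,5,11,11) → FL=S FR=S RL=W RR=W
cmd 3: advance +8 → t=29, phase=(1,1,7,7) → FL=S FR=S RL=W RR=W
cmd 4: advance +3 → t=32, phase=(4,4,10,10) → FL=S FR=S RL=W RR=W
cmd 5: advance +2 → t=34, phase=(6,6,0,0) → FL=W FR=W RL=S RR=S
cmd 6: advance +1 → t=35, phase=(7,7,1,1) → FL=W FR=W RL=S RR=S

after cmd 1 (t=12): FL=W FR=W RL=S RR=S
after cmd 2 (t=21): FL=S FR=S RL=W RR=W
after cmd 3 (t=29): FL=S FR=S RL=W RR=W
after cmd 4 (t=32): FL=S FR=S RL=W RR=W
after cmd 5 (t=34): FL=W FR=W RL=S RR=S
after cmd 6 (t=35): FL=W FR=W RL=S RR=S


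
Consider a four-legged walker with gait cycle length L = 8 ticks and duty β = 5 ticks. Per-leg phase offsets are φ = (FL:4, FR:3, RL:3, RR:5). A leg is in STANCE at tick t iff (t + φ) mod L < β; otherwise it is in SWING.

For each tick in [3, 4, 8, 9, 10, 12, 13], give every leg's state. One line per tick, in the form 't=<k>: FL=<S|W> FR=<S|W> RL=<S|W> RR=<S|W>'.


t=3: FL=W FR=W RL=W RR=S
t=4: FL=S FR=W RL=W RR=S
t=8: FL=S FR=S RL=S RR=W
t=9: FL=W FR=S RL=S RR=W
t=10: FL=W FR=W RL=W RR=W
t=12: FL=S FR=W RL=W RR=S
t=13: FL=S FR=S RL=S RR=S

t=3: phase=(7,6,6,0) vs β=5 → FL=W FR=W RL=W RR=S
t=4: phase=(0,7,7,1) vs β=5 → FL=S FR=W RL=W RR=S
t=8: phase=(4,3,3,5) vs β=5 → FL=S FR=S RL=S RR=W
t=9: phase=(5,4,4,6) vs β=5 → FL=W FR=S RL=S RR=W
t=10: phase=(6,5,5,7) vs β=5 → FL=W FR=W RL=W RR=W
t=12: phase=(0,7,7,1) vs β=5 → FL=S FR=W RL=W RR=S
t=13: phase=(1,0,0,2) vs β=5 → FL=S FR=S RL=S RR=S


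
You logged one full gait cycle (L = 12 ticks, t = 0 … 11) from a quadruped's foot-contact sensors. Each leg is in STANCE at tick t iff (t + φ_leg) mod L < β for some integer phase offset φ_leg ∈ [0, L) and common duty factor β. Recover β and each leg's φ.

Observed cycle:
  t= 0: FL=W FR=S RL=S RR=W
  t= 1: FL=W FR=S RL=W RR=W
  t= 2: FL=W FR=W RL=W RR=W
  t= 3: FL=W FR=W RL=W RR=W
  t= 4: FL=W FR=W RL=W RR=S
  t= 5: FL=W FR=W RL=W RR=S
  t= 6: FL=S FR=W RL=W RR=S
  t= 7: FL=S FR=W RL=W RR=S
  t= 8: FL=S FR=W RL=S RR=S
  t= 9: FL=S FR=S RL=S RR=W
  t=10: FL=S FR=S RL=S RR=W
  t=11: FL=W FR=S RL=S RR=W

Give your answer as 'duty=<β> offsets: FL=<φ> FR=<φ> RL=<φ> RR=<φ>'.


duty β = stance ticks per leg = 5
FL: stance ticks = 5; W→S at t=6 → φ=6
FR: stance ticks = 5; W→S at t=9 → φ=3
RL: stance ticks = 5; W→S at t=8 → φ=4
RR: stance ticks = 5; W→S at t=4 → φ=8

duty=5 offsets: FL=6 FR=3 RL=4 RR=8


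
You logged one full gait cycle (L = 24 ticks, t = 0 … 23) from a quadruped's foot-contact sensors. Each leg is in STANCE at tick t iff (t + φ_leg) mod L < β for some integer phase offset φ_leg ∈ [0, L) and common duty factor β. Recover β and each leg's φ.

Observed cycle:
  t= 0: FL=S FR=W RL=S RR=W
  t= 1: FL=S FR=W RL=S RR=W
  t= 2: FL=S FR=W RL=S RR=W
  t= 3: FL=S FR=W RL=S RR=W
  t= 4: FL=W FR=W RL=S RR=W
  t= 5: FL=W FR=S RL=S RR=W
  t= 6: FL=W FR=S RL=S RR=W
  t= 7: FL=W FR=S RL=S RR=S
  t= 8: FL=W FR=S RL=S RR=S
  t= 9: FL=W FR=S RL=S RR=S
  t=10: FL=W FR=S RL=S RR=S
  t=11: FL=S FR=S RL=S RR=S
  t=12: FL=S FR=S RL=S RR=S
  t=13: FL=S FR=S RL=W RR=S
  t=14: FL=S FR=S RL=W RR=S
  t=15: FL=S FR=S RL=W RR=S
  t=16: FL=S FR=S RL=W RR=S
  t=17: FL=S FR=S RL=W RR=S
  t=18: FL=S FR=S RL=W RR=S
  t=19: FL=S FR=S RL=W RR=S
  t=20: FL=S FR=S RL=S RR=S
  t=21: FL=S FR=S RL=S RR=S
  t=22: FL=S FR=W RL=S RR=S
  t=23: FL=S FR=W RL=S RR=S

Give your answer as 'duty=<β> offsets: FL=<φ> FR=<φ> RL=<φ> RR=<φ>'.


duty β = stance ticks per leg = 17
FL: stance ticks = 17; W→S at t=11 → φ=13
FR: stance ticks = 17; W→S at t=5 → φ=19
RL: stance ticks = 17; W→S at t=20 → φ=4
RR: stance ticks = 17; W→S at t=7 → φ=17

duty=17 offsets: FL=13 FR=19 RL=4 RR=17


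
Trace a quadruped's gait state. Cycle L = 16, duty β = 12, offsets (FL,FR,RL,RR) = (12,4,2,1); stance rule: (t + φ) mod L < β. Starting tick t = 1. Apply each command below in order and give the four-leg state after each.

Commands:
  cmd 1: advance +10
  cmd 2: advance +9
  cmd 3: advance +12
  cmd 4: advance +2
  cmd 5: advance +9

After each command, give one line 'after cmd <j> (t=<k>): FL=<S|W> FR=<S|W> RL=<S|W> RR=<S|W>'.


after cmd 1 (t=11): FL=S FR=W RL=W RR=W
after cmd 2 (t=20): FL=S FR=S RL=S RR=S
after cmd 3 (t=32): FL=W FR=S RL=S RR=S
after cmd 4 (t=34): FL=W FR=S RL=S RR=S
after cmd 5 (t=43): FL=S FR=W RL=W RR=W

start t=1: FL=W FR=S RL=S RR=S
cmd 1: advance +10 → t=11, phase=(7,15,13,12) → FL=S FR=W RL=W RR=W
cmd 2: advance +9 → t=20, phase=(0,8,6,5) → FL=S FR=S RL=S RR=S
cmd 3: advance +12 → t=32, phase=(12,4,2,1) → FL=W FR=S RL=S RR=S
cmd 4: advance +2 → t=34, phase=(14,6,4,3) → FL=W FR=S RL=S RR=S
cmd 5: advance +9 → t=43, phase=(7,15,13,12) → FL=S FR=W RL=W RR=W


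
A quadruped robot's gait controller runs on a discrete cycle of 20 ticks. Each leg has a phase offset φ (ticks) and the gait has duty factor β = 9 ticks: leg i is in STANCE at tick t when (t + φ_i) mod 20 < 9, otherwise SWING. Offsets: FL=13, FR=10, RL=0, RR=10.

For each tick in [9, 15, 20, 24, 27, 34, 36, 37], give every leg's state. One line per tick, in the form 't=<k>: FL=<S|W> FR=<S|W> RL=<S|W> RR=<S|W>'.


t=9: FL=S FR=W RL=W RR=W
t=15: FL=S FR=S RL=W RR=S
t=20: FL=W FR=W RL=S RR=W
t=24: FL=W FR=W RL=S RR=W
t=27: FL=S FR=W RL=S RR=W
t=34: FL=S FR=S RL=W RR=S
t=36: FL=W FR=S RL=W RR=S
t=37: FL=W FR=S RL=W RR=S

t=9: phase=(2,19,9,19) vs β=9 → FL=S FR=W RL=W RR=W
t=15: phase=(8,5,15,5) vs β=9 → FL=S FR=S RL=W RR=S
t=20: phase=(13,10,0,10) vs β=9 → FL=W FR=W RL=S RR=W
t=24: phase=(17,14,4,14) vs β=9 → FL=W FR=W RL=S RR=W
t=27: phase=(0,17,7,17) vs β=9 → FL=S FR=W RL=S RR=W
t=34: phase=(7,4,14,4) vs β=9 → FL=S FR=S RL=W RR=S
t=36: phase=(9,6,16,6) vs β=9 → FL=W FR=S RL=W RR=S
t=37: phase=(10,7,17,7) vs β=9 → FL=W FR=S RL=W RR=S


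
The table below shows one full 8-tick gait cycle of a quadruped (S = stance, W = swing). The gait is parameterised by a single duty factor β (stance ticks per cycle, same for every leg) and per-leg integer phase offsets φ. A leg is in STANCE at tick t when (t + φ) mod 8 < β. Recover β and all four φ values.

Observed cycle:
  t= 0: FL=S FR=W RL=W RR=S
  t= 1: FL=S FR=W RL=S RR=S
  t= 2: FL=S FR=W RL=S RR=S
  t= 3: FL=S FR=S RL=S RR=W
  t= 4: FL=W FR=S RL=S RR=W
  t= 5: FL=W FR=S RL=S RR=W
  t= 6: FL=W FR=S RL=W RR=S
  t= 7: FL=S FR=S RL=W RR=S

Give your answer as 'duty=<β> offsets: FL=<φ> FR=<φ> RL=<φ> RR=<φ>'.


duty=5 offsets: FL=1 FR=5 RL=7 RR=2

duty β = stance ticks per leg = 5
FL: stance ticks = 5; W→S at t=7 → φ=1
FR: stance ticks = 5; W→S at t=3 → φ=5
RL: stance ticks = 5; W→S at t=1 → φ=7
RR: stance ticks = 5; W→S at t=6 → φ=2


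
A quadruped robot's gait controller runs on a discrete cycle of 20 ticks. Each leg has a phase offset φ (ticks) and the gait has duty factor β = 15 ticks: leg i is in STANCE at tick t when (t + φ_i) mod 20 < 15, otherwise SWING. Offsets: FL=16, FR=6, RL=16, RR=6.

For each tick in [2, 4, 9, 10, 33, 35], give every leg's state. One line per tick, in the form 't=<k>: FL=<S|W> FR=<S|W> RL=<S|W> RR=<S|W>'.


t=2: phase=(18,8,18,8) vs β=15 → FL=W FR=S RL=W RR=S
t=4: phase=(0,10,0,10) vs β=15 → FL=S FR=S RL=S RR=S
t=9: phase=(5,15,5,15) vs β=15 → FL=S FR=W RL=S RR=W
t=10: phase=(6,16,6,16) vs β=15 → FL=S FR=W RL=S RR=W
t=33: phase=(9,19,9,19) vs β=15 → FL=S FR=W RL=S RR=W
t=35: phase=(11,1,11,1) vs β=15 → FL=S FR=S RL=S RR=S

t=2: FL=W FR=S RL=W RR=S
t=4: FL=S FR=S RL=S RR=S
t=9: FL=S FR=W RL=S RR=W
t=10: FL=S FR=W RL=S RR=W
t=33: FL=S FR=W RL=S RR=W
t=35: FL=S FR=S RL=S RR=S


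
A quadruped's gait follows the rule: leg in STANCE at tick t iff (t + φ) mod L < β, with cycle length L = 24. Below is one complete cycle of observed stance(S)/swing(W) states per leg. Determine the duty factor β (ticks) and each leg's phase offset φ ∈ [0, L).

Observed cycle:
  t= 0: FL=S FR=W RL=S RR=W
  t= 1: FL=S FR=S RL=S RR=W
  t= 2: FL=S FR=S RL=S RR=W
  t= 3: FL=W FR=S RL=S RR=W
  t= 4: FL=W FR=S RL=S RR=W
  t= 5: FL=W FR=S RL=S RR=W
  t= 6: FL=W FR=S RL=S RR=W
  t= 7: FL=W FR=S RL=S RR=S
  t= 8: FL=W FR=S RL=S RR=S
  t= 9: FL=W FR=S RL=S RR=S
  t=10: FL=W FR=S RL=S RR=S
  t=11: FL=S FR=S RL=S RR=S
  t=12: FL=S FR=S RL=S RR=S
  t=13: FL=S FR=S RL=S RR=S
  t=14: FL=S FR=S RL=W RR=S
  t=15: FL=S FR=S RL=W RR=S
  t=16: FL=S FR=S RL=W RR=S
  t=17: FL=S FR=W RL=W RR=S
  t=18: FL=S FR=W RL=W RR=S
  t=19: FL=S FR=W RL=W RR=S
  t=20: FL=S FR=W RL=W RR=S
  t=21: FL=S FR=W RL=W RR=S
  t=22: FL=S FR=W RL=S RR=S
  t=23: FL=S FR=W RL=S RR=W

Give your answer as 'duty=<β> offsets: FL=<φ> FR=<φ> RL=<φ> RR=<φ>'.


duty=16 offsets: FL=13 FR=23 RL=2 RR=17

duty β = stance ticks per leg = 16
FL: stance ticks = 16; W→S at t=11 → φ=13
FR: stance ticks = 16; W→S at t=1 → φ=23
RL: stance ticks = 16; W→S at t=22 → φ=2
RR: stance ticks = 16; W→S at t=7 → φ=17


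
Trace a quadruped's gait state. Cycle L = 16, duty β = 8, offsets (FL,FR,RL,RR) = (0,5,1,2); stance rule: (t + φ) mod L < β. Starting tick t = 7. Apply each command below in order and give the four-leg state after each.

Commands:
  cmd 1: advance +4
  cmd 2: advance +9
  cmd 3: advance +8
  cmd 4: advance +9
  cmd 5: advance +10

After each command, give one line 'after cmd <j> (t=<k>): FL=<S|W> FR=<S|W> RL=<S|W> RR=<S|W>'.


after cmd 1 (t=11): FL=W FR=S RL=W RR=W
after cmd 2 (t=20): FL=S FR=W RL=S RR=S
after cmd 3 (t=28): FL=W FR=S RL=W RR=W
after cmd 4 (t=37): FL=S FR=W RL=S RR=S
after cmd 5 (t=47): FL=W FR=S RL=S RR=S

start t=7: FL=S FR=W RL=W RR=W
cmd 1: advance +4 → t=11, phase=(11,0,12,13) → FL=W FR=S RL=W RR=W
cmd 2: advance +9 → t=20, phase=(4,9,5,6) → FL=S FR=W RL=S RR=S
cmd 3: advance +8 → t=28, phase=(12,1,13,14) → FL=W FR=S RL=W RR=W
cmd 4: advance +9 → t=37, phase=(5,10,6,7) → FL=S FR=W RL=S RR=S
cmd 5: advance +10 → t=47, phase=(15,4,0,1) → FL=W FR=S RL=S RR=S


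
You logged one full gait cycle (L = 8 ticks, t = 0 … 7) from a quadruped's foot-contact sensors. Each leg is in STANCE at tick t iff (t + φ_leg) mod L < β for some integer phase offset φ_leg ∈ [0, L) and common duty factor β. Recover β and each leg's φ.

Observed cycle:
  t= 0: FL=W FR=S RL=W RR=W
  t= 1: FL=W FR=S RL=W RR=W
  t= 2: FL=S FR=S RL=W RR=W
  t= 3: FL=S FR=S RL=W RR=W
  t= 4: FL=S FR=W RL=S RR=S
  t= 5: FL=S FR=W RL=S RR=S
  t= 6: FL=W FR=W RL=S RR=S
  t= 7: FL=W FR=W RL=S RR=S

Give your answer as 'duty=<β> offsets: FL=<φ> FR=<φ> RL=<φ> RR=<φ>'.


duty=4 offsets: FL=6 FR=0 RL=4 RR=4

duty β = stance ticks per leg = 4
FL: stance ticks = 4; W→S at t=2 → φ=6
FR: stance ticks = 4; W→S at t=0 → φ=0
RL: stance ticks = 4; W→S at t=4 → φ=4
RR: stance ticks = 4; W→S at t=4 → φ=4


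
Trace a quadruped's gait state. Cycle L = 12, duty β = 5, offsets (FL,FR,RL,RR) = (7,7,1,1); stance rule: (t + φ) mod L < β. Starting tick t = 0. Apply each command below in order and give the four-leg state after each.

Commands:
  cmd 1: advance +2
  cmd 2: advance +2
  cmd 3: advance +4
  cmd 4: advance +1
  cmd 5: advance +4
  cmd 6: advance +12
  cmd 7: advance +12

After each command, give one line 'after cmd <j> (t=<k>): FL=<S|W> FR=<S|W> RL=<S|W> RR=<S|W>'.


after cmd 1 (t=2): FL=W FR=W RL=S RR=S
after cmd 2 (t=4): FL=W FR=W RL=W RR=W
after cmd 3 (t=8): FL=S FR=S RL=W RR=W
after cmd 4 (t=9): FL=S FR=S RL=W RR=W
after cmd 5 (t=13): FL=W FR=W RL=S RR=S
after cmd 6 (t=25): FL=W FR=W RL=S RR=S
after cmd 7 (t=37): FL=W FR=W RL=S RR=S

start t=0: FL=W FR=W RL=S RR=S
cmd 1: advance +2 → t=2, phase=(9,9,3,3) → FL=W FR=W RL=S RR=S
cmd 2: advance +2 → t=4, phase=(11,11,5,5) → FL=W FR=W RL=W RR=W
cmd 3: advance +4 → t=8, phase=(3,3,9,9) → FL=S FR=S RL=W RR=W
cmd 4: advance +1 → t=9, phase=(4,4,10,10) → FL=S FR=S RL=W RR=W
cmd 5: advance +4 → t=13, phase=(8,8,2,2) → FL=W FR=W RL=S RR=S
cmd 6: advance +12 → t=25, phase=(8,8,2,2) → FL=W FR=W RL=S RR=S
cmd 7: advance +12 → t=37, phase=(8,8,2,2) → FL=W FR=W RL=S RR=S


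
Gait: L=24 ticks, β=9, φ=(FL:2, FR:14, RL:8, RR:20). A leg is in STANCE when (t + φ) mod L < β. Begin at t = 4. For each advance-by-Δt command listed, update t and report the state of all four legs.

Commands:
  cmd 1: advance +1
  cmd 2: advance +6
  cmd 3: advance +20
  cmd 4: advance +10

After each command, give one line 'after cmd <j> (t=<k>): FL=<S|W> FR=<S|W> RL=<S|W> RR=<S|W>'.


after cmd 1 (t=5): FL=S FR=W RL=W RR=S
after cmd 2 (t=11): FL=W FR=S RL=W RR=S
after cmd 3 (t=31): FL=W FR=W RL=W RR=S
after cmd 4 (t=41): FL=W FR=S RL=S RR=W

start t=4: FL=S FR=W RL=W RR=S
cmd 1: advance +1 → t=5, phase=(7,19,13,1) → FL=S FR=W RL=W RR=S
cmd 2: advance +6 → t=11, phase=(13,1,19,7) → FL=W FR=S RL=W RR=S
cmd 3: advance +20 → t=31, phase=(9,21,15,3) → FL=W FR=W RL=W RR=S
cmd 4: advance +10 → t=41, phase=(19,7,1,13) → FL=W FR=S RL=S RR=W


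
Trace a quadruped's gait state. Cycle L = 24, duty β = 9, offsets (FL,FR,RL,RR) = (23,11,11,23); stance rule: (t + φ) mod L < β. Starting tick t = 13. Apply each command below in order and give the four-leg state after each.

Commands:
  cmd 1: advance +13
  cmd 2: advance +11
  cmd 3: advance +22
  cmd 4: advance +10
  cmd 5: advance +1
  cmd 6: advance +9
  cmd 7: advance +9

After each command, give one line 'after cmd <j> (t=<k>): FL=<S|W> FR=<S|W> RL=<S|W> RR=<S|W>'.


after cmd 1 (t=26): FL=S FR=W RL=W RR=S
after cmd 2 (t=37): FL=W FR=S RL=S RR=W
after cmd 3 (t=59): FL=W FR=W RL=W RR=W
after cmd 4 (t=69): FL=W FR=S RL=S RR=W
after cmd 5 (t=70): FL=W FR=W RL=W RR=W
after cmd 6 (t=79): FL=S FR=W RL=W RR=S
after cmd 7 (t=88): FL=W FR=S RL=S RR=W

start t=13: FL=W FR=S RL=S RR=W
cmd 1: advance +13 → t=26, phase=(1,13,13,1) → FL=S FR=W RL=W RR=S
cmd 2: advance +11 → t=37, phase=(12,0,0,12) → FL=W FR=S RL=S RR=W
cmd 3: advance +22 → t=59, phase=(10,22,22,10) → FL=W FR=W RL=W RR=W
cmd 4: advance +10 → t=69, phase=(20,8,8,20) → FL=W FR=S RL=S RR=W
cmd 5: advance +1 → t=70, phase=(21,9,9,21) → FL=W FR=W RL=W RR=W
cmd 6: advance +9 → t=79, phase=(6,18,18,6) → FL=S FR=W RL=W RR=S
cmd 7: advance +9 → t=88, phase=(15,3,3,15) → FL=W FR=S RL=S RR=W


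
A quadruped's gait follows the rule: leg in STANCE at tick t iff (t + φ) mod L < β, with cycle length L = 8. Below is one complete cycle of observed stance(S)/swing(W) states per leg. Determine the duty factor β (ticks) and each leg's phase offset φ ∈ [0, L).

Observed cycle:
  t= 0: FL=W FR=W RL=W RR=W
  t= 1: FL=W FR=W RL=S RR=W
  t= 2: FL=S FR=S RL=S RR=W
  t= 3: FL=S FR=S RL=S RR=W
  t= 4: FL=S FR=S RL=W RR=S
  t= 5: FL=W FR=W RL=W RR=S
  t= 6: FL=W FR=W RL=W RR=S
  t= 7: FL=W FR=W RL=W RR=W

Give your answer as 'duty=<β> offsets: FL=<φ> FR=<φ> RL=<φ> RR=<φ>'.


duty=3 offsets: FL=6 FR=6 RL=7 RR=4

duty β = stance ticks per leg = 3
FL: stance ticks = 3; W→S at t=2 → φ=6
FR: stance ticks = 3; W→S at t=2 → φ=6
RL: stance ticks = 3; W→S at t=1 → φ=7
RR: stance ticks = 3; W→S at t=4 → φ=4


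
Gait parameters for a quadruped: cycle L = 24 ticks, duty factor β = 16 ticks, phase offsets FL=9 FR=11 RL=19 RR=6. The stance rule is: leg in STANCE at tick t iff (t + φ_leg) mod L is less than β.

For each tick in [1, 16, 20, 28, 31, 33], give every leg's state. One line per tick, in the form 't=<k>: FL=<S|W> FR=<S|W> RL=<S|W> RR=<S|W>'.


t=1: FL=S FR=S RL=W RR=S
t=16: FL=S FR=S RL=S RR=W
t=20: FL=S FR=S RL=S RR=S
t=28: FL=S FR=S RL=W RR=S
t=31: FL=W FR=W RL=S RR=S
t=33: FL=W FR=W RL=S RR=S

t=1: phase=(10,12,20,7) vs β=16 → FL=S FR=S RL=W RR=S
t=16: phase=(1,3,11,22) vs β=16 → FL=S FR=S RL=S RR=W
t=20: phase=(5,7,15,2) vs β=16 → FL=S FR=S RL=S RR=S
t=28: phase=(13,15,23,10) vs β=16 → FL=S FR=S RL=W RR=S
t=31: phase=(16,18,2,13) vs β=16 → FL=W FR=W RL=S RR=S
t=33: phase=(18,20,4,15) vs β=16 → FL=W FR=W RL=S RR=S


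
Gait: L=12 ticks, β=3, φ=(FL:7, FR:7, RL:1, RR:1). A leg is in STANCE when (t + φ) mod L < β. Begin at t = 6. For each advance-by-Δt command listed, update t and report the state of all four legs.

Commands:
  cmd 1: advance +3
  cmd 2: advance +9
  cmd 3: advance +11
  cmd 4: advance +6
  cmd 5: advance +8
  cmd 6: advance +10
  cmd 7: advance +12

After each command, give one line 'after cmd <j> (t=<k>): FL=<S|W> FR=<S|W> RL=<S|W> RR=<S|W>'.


after cmd 1 (t=9): FL=W FR=W RL=W RR=W
after cmd 2 (t=18): FL=S FR=S RL=W RR=W
after cmd 3 (t=29): FL=S FR=S RL=W RR=W
after cmd 4 (t=35): FL=W FR=W RL=S RR=S
after cmd 5 (t=43): FL=S FR=S RL=W RR=W
after cmd 6 (t=53): FL=S FR=S RL=W RR=W
after cmd 7 (t=65): FL=S FR=S RL=W RR=W

start t=6: FL=S FR=S RL=W RR=W
cmd 1: advance +3 → t=9, phase=(4,4,10,10) → FL=W FR=W RL=W RR=W
cmd 2: advance +9 → t=18, phase=(1,1,7,7) → FL=S FR=S RL=W RR=W
cmd 3: advance +11 → t=29, phase=(0,0,6,6) → FL=S FR=S RL=W RR=W
cmd 4: advance +6 → t=35, phase=(6,6,0,0) → FL=W FR=W RL=S RR=S
cmd 5: advance +8 → t=43, phase=(2,2,8,8) → FL=S FR=S RL=W RR=W
cmd 6: advance +10 → t=53, phase=(0,0,6,6) → FL=S FR=S RL=W RR=W
cmd 7: advance +12 → t=65, phase=(0,0,6,6) → FL=S FR=S RL=W RR=W


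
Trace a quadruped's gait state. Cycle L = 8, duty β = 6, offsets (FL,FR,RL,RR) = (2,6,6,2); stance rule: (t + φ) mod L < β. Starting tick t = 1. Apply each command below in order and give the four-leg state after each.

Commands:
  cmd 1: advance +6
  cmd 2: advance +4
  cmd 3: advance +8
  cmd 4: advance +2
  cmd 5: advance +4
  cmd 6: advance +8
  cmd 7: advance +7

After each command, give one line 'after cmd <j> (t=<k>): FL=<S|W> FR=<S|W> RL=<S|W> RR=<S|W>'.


after cmd 1 (t=7): FL=S FR=S RL=S RR=S
after cmd 2 (t=11): FL=S FR=S RL=S RR=S
after cmd 3 (t=19): FL=S FR=S RL=S RR=S
after cmd 4 (t=21): FL=W FR=S RL=S RR=W
after cmd 5 (t=25): FL=S FR=W RL=W RR=S
after cmd 6 (t=33): FL=S FR=W RL=W RR=S
after cmd 7 (t=40): FL=S FR=W RL=W RR=S

start t=1: FL=S FR=W RL=W RR=S
cmd 1: advance +6 → t=7, phase=(1,5,5,1) → FL=S FR=S RL=S RR=S
cmd 2: advance +4 → t=11, phase=(5,1,1,5) → FL=S FR=S RL=S RR=S
cmd 3: advance +8 → t=19, phase=(5,1,1,5) → FL=S FR=S RL=S RR=S
cmd 4: advance +2 → t=21, phase=(7,3,3,7) → FL=W FR=S RL=S RR=W
cmd 5: advance +4 → t=25, phase=(3,7,7,3) → FL=S FR=W RL=W RR=S
cmd 6: advance +8 → t=33, phase=(3,7,7,3) → FL=S FR=W RL=W RR=S
cmd 7: advance +7 → t=40, phase=(2,6,6,2) → FL=S FR=W RL=W RR=S


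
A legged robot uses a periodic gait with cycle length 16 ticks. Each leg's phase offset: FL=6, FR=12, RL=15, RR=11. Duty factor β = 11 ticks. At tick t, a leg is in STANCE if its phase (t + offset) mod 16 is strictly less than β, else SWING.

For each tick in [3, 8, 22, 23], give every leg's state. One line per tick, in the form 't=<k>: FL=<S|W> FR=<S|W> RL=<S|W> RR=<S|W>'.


t=3: FL=S FR=W RL=S RR=W
t=8: FL=W FR=S RL=S RR=S
t=22: FL=W FR=S RL=S RR=S
t=23: FL=W FR=S RL=S RR=S

t=3: phase=(9,15,2,14) vs β=11 → FL=S FR=W RL=S RR=W
t=8: phase=(14,4,7,3) vs β=11 → FL=W FR=S RL=S RR=S
t=22: phase=(12,2,5,1) vs β=11 → FL=W FR=S RL=S RR=S
t=23: phase=(13,3,6,2) vs β=11 → FL=W FR=S RL=S RR=S


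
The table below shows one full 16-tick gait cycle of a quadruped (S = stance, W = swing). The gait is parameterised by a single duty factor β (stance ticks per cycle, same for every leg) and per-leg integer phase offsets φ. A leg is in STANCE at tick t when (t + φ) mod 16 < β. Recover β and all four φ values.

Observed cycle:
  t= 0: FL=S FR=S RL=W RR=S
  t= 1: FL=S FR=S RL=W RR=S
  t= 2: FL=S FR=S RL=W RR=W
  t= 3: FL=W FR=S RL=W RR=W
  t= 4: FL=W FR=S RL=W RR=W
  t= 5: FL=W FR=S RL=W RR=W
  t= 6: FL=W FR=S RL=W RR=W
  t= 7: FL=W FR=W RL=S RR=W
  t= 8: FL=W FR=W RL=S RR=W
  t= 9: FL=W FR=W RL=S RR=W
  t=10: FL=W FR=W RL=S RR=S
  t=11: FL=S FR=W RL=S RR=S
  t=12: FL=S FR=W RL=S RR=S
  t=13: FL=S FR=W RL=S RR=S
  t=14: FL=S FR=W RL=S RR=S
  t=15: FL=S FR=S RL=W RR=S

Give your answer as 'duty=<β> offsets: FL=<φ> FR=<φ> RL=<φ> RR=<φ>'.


duty=8 offsets: FL=5 FR=1 RL=9 RR=6

duty β = stance ticks per leg = 8
FL: stance ticks = 8; W→S at t=11 → φ=5
FR: stance ticks = 8; W→S at t=15 → φ=1
RL: stance ticks = 8; W→S at t=7 → φ=9
RR: stance ticks = 8; W→S at t=10 → φ=6


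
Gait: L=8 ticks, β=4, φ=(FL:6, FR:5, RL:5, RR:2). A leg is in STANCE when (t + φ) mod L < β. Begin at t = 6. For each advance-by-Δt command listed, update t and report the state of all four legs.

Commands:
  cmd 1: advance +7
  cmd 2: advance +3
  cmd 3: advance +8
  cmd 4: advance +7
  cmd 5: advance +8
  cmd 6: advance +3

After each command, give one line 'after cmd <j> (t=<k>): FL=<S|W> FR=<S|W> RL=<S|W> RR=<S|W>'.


start t=6: FL=W FR=S RL=S RR=S
cmd 1: advance +7 → t=13, phase=(3,2,2,7) → FL=S FR=S RL=S RR=W
cmd 2: advance +3 → t=16, phase=(6,5,5,2) → FL=W FR=W RL=W RR=S
cmd 3: advance +8 → t=24, phase=(6,5,5,2) → FL=W FR=W RL=W RR=S
cmd 4: advance +7 → t=31, phase=(5,4,4,1) → FL=W FR=W RL=W RR=S
cmd 5: advance +8 → t=39, phase=(5,4,4,1) → FL=W FR=W RL=W RR=S
cmd 6: advance +3 → t=42, phase=(0,7,7,4) → FL=S FR=W RL=W RR=W

after cmd 1 (t=13): FL=S FR=S RL=S RR=W
after cmd 2 (t=16): FL=W FR=W RL=W RR=S
after cmd 3 (t=24): FL=W FR=W RL=W RR=S
after cmd 4 (t=31): FL=W FR=W RL=W RR=S
after cmd 5 (t=39): FL=W FR=W RL=W RR=S
after cmd 6 (t=42): FL=S FR=W RL=W RR=W


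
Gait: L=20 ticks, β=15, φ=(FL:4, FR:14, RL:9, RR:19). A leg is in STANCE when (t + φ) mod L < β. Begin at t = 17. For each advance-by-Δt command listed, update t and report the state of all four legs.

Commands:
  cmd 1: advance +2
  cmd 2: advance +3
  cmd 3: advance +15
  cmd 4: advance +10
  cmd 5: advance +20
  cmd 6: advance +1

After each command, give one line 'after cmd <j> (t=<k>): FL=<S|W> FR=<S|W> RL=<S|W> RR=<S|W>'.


after cmd 1 (t=19): FL=S FR=S RL=S RR=W
after cmd 2 (t=22): FL=S FR=W RL=S RR=S
after cmd 3 (t=37): FL=S FR=S RL=S RR=W
after cmd 4 (t=47): FL=S FR=S RL=W RR=S
after cmd 5 (t=67): FL=S FR=S RL=W RR=S
after cmd 6 (t=68): FL=S FR=S RL=W RR=S

start t=17: FL=S FR=S RL=S RR=W
cmd 1: advance +2 → t=19, phase=(3,13,8,18) → FL=S FR=S RL=S RR=W
cmd 2: advance +3 → t=22, phase=(6,16,11,1) → FL=S FR=W RL=S RR=S
cmd 3: advance +15 → t=37, phase=(1,11,6,16) → FL=S FR=S RL=S RR=W
cmd 4: advance +10 → t=47, phase=(11,1,16,6) → FL=S FR=S RL=W RR=S
cmd 5: advance +20 → t=67, phase=(11,1,16,6) → FL=S FR=S RL=W RR=S
cmd 6: advance +1 → t=68, phase=(12,2,17,7) → FL=S FR=S RL=W RR=S


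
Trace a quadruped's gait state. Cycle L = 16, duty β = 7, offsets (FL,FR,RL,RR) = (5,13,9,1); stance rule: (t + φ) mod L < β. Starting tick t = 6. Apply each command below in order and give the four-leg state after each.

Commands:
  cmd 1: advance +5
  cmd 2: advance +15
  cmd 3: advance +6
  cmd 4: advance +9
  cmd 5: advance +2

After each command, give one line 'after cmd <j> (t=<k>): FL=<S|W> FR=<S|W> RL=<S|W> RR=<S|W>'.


start t=6: FL=W FR=S RL=W RR=W
cmd 1: advance +5 → t=11, phase=(0,8,4,12) → FL=S FR=W RL=S RR=W
cmd 2: advance +15 → t=26, phase=(15,7,3,11) → FL=W FR=W RL=S RR=W
cmd 3: advance +6 → t=32, phase=(5,13,9,1) → FL=S FR=W RL=W RR=S
cmd 4: advance +9 → t=41, phase=(14,6,2,10) → FL=W FR=S RL=S RR=W
cmd 5: advance +2 → t=43, phase=(0,8,4,12) → FL=S FR=W RL=S RR=W

after cmd 1 (t=11): FL=S FR=W RL=S RR=W
after cmd 2 (t=26): FL=W FR=W RL=S RR=W
after cmd 3 (t=32): FL=S FR=W RL=W RR=S
after cmd 4 (t=41): FL=W FR=S RL=S RR=W
after cmd 5 (t=43): FL=S FR=W RL=S RR=W


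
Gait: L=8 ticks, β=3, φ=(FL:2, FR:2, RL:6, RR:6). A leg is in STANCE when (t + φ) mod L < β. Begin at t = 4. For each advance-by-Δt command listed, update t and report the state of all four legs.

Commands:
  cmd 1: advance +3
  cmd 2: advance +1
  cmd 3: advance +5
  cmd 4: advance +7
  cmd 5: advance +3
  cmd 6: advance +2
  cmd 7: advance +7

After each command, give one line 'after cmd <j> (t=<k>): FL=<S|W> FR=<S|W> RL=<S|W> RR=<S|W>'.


start t=4: FL=W FR=W RL=S RR=S
cmd 1: advance +3 → t=7, phase=(1,1,5,5) → FL=S FR=S RL=W RR=W
cmd 2: advance +1 → t=8, phase=(2,2,6,6) → FL=S FR=S RL=W RR=W
cmd 3: advance +5 → t=13, phase=(7,7,3,3) → FL=W FR=W RL=W RR=W
cmd 4: advance +7 → t=20, phase=(6,6,2,2) → FL=W FR=W RL=S RR=S
cmd 5: advance +3 → t=23, phase=(1,1,5,5) → FL=S FR=S RL=W RR=W
cmd 6: advance +2 → t=25, phase=(3,3,7,7) → FL=W FR=W RL=W RR=W
cmd 7: advance +7 → t=32, phase=(2,2,6,6) → FL=S FR=S RL=W RR=W

after cmd 1 (t=7): FL=S FR=S RL=W RR=W
after cmd 2 (t=8): FL=S FR=S RL=W RR=W
after cmd 3 (t=13): FL=W FR=W RL=W RR=W
after cmd 4 (t=20): FL=W FR=W RL=S RR=S
after cmd 5 (t=23): FL=S FR=S RL=W RR=W
after cmd 6 (t=25): FL=W FR=W RL=W RR=W
after cmd 7 (t=32): FL=S FR=S RL=W RR=W


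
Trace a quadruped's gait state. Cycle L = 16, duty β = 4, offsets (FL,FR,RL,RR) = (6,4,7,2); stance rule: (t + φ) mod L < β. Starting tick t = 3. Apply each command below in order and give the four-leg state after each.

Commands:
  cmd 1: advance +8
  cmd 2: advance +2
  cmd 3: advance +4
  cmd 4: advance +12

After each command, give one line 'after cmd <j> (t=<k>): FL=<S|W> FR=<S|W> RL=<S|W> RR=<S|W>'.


after cmd 1 (t=11): FL=S FR=W RL=S RR=W
after cmd 2 (t=13): FL=S FR=S RL=W RR=W
after cmd 3 (t=17): FL=W FR=W RL=W RR=S
after cmd 4 (t=29): FL=S FR=S RL=W RR=W

start t=3: FL=W FR=W RL=W RR=W
cmd 1: advance +8 → t=11, phase=(1,15,2,13) → FL=S FR=W RL=S RR=W
cmd 2: advance +2 → t=13, phase=(3,1,4,15) → FL=S FR=S RL=W RR=W
cmd 3: advance +4 → t=17, phase=(7,5,8,3) → FL=W FR=W RL=W RR=S
cmd 4: advance +12 → t=29, phase=(3,1,4,15) → FL=S FR=S RL=W RR=W


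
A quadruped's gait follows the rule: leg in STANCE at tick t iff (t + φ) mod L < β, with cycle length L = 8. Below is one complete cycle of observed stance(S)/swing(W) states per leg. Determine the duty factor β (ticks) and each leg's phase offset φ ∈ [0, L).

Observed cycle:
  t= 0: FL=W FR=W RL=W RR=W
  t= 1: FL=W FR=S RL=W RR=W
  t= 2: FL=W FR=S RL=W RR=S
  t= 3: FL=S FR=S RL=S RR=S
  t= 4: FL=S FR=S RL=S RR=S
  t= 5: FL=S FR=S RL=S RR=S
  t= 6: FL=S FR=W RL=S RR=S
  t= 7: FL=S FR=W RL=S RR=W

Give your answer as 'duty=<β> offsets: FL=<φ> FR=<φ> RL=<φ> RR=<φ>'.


duty β = stance ticks per leg = 5
FL: stance ticks = 5; W→S at t=3 → φ=5
FR: stance ticks = 5; W→S at t=1 → φ=7
RL: stance ticks = 5; W→S at t=3 → φ=5
RR: stance ticks = 5; W→S at t=2 → φ=6

duty=5 offsets: FL=5 FR=7 RL=5 RR=6
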